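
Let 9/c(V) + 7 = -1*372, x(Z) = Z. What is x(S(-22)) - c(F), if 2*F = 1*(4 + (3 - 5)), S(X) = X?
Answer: -8329/379 ≈ -21.976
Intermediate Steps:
F = 1 (F = (1*(4 + (3 - 5)))/2 = (1*(4 - 2))/2 = (1*2)/2 = (½)*2 = 1)
c(V) = -9/379 (c(V) = 9/(-7 - 1*372) = 9/(-7 - 372) = 9/(-379) = 9*(-1/379) = -9/379)
x(S(-22)) - c(F) = -22 - 1*(-9/379) = -22 + 9/379 = -8329/379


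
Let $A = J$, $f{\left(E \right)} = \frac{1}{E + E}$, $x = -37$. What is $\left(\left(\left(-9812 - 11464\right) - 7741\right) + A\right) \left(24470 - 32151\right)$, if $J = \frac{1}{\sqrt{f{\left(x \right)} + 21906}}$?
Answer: $222879577 - \frac{7681 \sqrt{119957182}}{1621043} \approx 2.2288 \cdot 10^{8}$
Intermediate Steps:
$f{\left(E \right)} = \frac{1}{2 E}$
$J = \frac{\sqrt{119957182}}{1621043}$ ($J = \frac{1}{\sqrt{\frac{1}{2 \left(-37\right)} + 21906}} = \frac{1}{\sqrt{\frac{1}{2} \left(- \frac{1}{37}\right) + 21906}} = \frac{1}{\sqrt{- \frac{1}{74} + 21906}} = \frac{1}{\sqrt{\frac{1621043}{74}}} = \frac{1}{\frac{1}{74} \sqrt{119957182}} = \frac{\sqrt{119957182}}{1621043} \approx 0.0067564$)
$A = \frac{\sqrt{119957182}}{1621043} \approx 0.0067564$
$\left(\left(\left(-9812 - 11464\right) - 7741\right) + A\right) \left(24470 - 32151\right) = \left(\left(\left(-9812 - 11464\right) - 7741\right) + \frac{\sqrt{119957182}}{1621043}\right) \left(24470 - 32151\right) = \left(\left(\left(-9812 - 11464\right) - 7741\right) + \frac{\sqrt{119957182}}{1621043}\right) \left(-7681\right) = \left(\left(-21276 - 7741\right) + \frac{\sqrt{119957182}}{1621043}\right) \left(-7681\right) = \left(-29017 + \frac{\sqrt{119957182}}{1621043}\right) \left(-7681\right) = 222879577 - \frac{7681 \sqrt{119957182}}{1621043}$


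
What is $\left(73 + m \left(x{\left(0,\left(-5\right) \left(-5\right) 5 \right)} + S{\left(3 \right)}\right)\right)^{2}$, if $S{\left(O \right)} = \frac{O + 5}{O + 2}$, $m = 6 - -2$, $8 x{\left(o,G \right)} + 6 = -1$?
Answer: $\frac{155236}{25} \approx 6209.4$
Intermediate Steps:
$x{\left(o,G \right)} = - \frac{7}{8}$ ($x{\left(o,G \right)} = - \frac{3}{4} + \frac{1}{8} \left(-1\right) = - \frac{3}{4} - \frac{1}{8} = - \frac{7}{8}$)
$m = 8$ ($m = 6 + 2 = 8$)
$S{\left(O \right)} = \frac{5 + O}{2 + O}$
$\left(73 + m \left(x{\left(0,\left(-5\right) \left(-5\right) 5 \right)} + S{\left(3 \right)}\right)\right)^{2} = \left(73 + 8 \left(- \frac{7}{8} + \frac{5 + 3}{2 + 3}\right)\right)^{2} = \left(73 + 8 \left(- \frac{7}{8} + \frac{1}{5} \cdot 8\right)\right)^{2} = \left(73 + 8 \left(- \frac{7}{8} + \frac{8}{5}\right)\right)^{2} = \left(73 + 8 \cdot \frac{29}{40}\right)^{2} = \left(73 + \frac{29}{5}\right)^{2} = \left(\frac{394}{5}\right)^{2} = \frac{155236}{25}$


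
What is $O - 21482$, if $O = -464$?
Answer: $-21946$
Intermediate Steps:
$O - 21482 = -464 - 21482 = -21946$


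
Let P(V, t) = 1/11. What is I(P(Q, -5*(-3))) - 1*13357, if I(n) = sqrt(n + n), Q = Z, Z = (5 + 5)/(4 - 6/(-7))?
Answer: -13357 + sqrt(22)/11 ≈ -13357.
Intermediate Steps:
Z = 35/17 (Z = 10/(4 - 6*(-1/7)) = 10/(4 + 6/7) = 10/(34/7) = 10*(7/34) = 35/17 ≈ 2.0588)
Q = 35/17 ≈ 2.0588
P(V, t) = 1/11
I(n) = sqrt(2)*sqrt(n) (I(n) = sqrt(2*n) = sqrt(2)*sqrt(n))
I(P(Q, -5*(-3))) - 1*13357 = sqrt(2)*sqrt(1/11) - 1*13357 = sqrt(2)*(sqrt(11)/11) - 13357 = sqrt(22)/11 - 13357 = -13357 + sqrt(22)/11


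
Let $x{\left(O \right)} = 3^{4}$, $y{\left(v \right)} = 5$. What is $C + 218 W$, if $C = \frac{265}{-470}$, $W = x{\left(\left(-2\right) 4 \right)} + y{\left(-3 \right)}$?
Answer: $\frac{1762259}{94} \approx 18747.0$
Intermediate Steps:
$x{\left(O \right)} = 81$
$W = 86$ ($W = 81 + 5 = 86$)
$C = - \frac{53}{94}$ ($C = 265 \left(- \frac{1}{470}\right) = - \frac{53}{94} \approx -0.56383$)
$C + 218 W = - \frac{53}{94} + 218 \cdot 86 = - \frac{53}{94} + 18748 = \frac{1762259}{94}$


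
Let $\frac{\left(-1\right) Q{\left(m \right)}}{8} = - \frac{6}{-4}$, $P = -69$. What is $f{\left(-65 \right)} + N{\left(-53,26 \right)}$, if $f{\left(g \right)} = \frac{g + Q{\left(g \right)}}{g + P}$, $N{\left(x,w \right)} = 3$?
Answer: $\frac{479}{134} \approx 3.5746$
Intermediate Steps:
$Q{\left(m \right)} = -12$ ($Q{\left(m \right)} = - 8 \left(- \frac{6}{-4}\right) = - 8 \left(\left(-6\right) \left(- \frac{1}{4}\right)\right) = \left(-8\right) \frac{3}{2} = -12$)
$f{\left(g \right)} = \frac{-12 + g}{-69 + g}$ ($f{\left(g \right)} = \frac{g - 12}{g - 69} = \frac{-12 + g}{-69 + g}$)
$f{\left(-65 \right)} + N{\left(-53,26 \right)} = \frac{-12 - 65}{-69 - 65} + 3 = \frac{1}{-134} \left(-77\right) + 3 = \left(- \frac{1}{134}\right) \left(-77\right) + 3 = \frac{77}{134} + 3 = \frac{479}{134}$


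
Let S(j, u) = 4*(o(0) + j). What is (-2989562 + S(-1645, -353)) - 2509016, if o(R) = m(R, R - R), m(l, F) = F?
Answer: -5505158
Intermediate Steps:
o(R) = 0 (o(R) = R - R = 0)
S(j, u) = 4*j (S(j, u) = 4*(0 + j) = 4*j)
(-2989562 + S(-1645, -353)) - 2509016 = (-2989562 + 4*(-1645)) - 2509016 = (-2989562 - 6580) - 2509016 = -2996142 - 2509016 = -5505158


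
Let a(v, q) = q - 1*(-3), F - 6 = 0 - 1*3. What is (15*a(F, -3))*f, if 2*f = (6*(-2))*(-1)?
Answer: 0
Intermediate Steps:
F = 3 (F = 6 + (0 - 1*3) = 6 + (0 - 3) = 6 - 3 = 3)
f = 6 (f = ((6*(-2))*(-1))/2 = (-12*(-1))/2 = (½)*12 = 6)
a(v, q) = 3 + q (a(v, q) = q + 3 = 3 + q)
(15*a(F, -3))*f = (15*(3 - 3))*6 = (15*0)*6 = 0*6 = 0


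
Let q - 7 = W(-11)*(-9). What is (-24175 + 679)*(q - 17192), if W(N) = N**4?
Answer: 3499823184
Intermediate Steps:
q = -131762 (q = 7 + (-11)**4*(-9) = 7 + 14641*(-9) = 7 - 131769 = -131762)
(-24175 + 679)*(q - 17192) = (-24175 + 679)*(-131762 - 17192) = -23496*(-148954) = 3499823184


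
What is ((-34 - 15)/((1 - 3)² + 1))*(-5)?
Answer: 49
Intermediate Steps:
((-34 - 15)/((1 - 3)² + 1))*(-5) = -49/((-2)² + 1)*(-5) = -49/(4 + 1)*(-5) = -49/5*(-5) = 49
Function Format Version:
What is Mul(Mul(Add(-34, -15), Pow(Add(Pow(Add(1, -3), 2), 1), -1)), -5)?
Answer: 49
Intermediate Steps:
Mul(Mul(Add(-34, -15), Pow(Add(Pow(Add(1, -3), 2), 1), -1)), -5) = Mul(Mul(-49, Pow(Add(Pow(-2, 2), 1), -1)), -5) = Mul(Mul(-49, Pow(Add(4, 1), -1)), -5) = Mul(Mul(-49, Pow(5, -1)), -5) = Mul(Mul(-49, Rational(1, 5)), -5) = Mul(Rational(-49, 5), -5) = 49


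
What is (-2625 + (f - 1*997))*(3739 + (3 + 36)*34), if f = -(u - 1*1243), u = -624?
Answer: -8889075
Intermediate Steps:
f = 1867 (f = -(-624 - 1*1243) = -(-624 - 1243) = -1*(-1867) = 1867)
(-2625 + (f - 1*997))*(3739 + (3 + 36)*34) = (-2625 + (1867 - 1*997))*(3739 + (3 + 36)*34) = (-2625 + (1867 - 997))*(3739 + 39*34) = (-2625 + 870)*(3739 + 1326) = -1755*5065 = -8889075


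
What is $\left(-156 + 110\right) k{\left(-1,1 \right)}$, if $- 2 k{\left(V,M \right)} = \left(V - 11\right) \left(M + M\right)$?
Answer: $-552$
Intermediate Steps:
$k{\left(V,M \right)} = - M \left(-11 + V\right)$ ($k{\left(V,M \right)} = - \frac{\left(V - 11\right) \left(M + M\right)}{2} = - \frac{\left(-11 + V\right) 2 M}{2} = - \frac{2 M \left(-11 + V\right)}{2} = - M \left(-11 + V\right)$)
$\left(-156 + 110\right) k{\left(-1,1 \right)} = \left(-156 + 110\right) 1 \left(11 - -1\right) = - 46 \cdot 1 \left(11 + 1\right) = - 46 \cdot 1 \cdot 12 = \left(-46\right) 12 = -552$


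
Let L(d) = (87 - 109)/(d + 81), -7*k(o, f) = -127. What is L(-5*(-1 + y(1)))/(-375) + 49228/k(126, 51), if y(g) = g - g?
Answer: 5556611897/2047875 ≈ 2713.4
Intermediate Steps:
k(o, f) = 127/7 (k(o, f) = -⅐*(-127) = 127/7)
y(g) = 0
L(d) = -22/(81 + d)
L(-5*(-1 + y(1)))/(-375) + 49228/k(126, 51) = -22/(81 - 5*(-1 + 0))/(-375) + 49228/(127/7) = -22/(81 - 5*(-1))*(-1/375) + 49228*(7/127) = -22/(81 + 5)*(-1/375) + 344596/127 = -22/86*(-1/375) + 344596/127 = -22*1/86*(-1/375) + 344596/127 = -11/43*(-1/375) + 344596/127 = 11/16125 + 344596/127 = 5556611897/2047875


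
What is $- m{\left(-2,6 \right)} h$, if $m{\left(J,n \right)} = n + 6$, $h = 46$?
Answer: $-552$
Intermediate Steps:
$m{\left(J,n \right)} = 6 + n$
$- m{\left(-2,6 \right)} h = - (6 + 6) 46 = \left(-1\right) 12 \cdot 46 = \left(-12\right) 46 = -552$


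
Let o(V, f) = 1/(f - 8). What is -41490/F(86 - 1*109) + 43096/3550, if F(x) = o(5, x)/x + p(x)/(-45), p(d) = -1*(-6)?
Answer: 787661005478/2504525 ≈ 3.1450e+5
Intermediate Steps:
p(d) = 6
o(V, f) = 1/(-8 + f)
F(x) = -2/15 + 1/(x*(-8 + x)) (F(x) = 1/((-8 + x)*x) + 6/(-45) = 1/(x*(-8 + x)) + 6*(-1/45) = 1/(x*(-8 + x)) - 2/15 = -2/15 + 1/(x*(-8 + x)))
-41490/F(86 - 1*109) + 43096/3550 = -41490*15*(-8 + (86 - 1*109))*(86 - 1*109)/(15 - 2*(86 - 1*109)*(-8 + (86 - 1*109))) + 43096/3550 = -41490*15*(-8 + (86 - 109))*(86 - 109)/(15 - 2*(86 - 109)*(-8 + (86 - 109))) + 43096*(1/3550) = -41490*(-345*(-8 - 23)/(15 - 2*(-23)*(-8 - 23))) + 21548/1775 = -41490*10695/(15 - 2*(-23)*(-31)) + 21548/1775 = -41490*10695/(15 - 1426) + 21548/1775 = -41490/((1/15)*(-1/23)*(-1/31)*(-1411)) + 21548/1775 = -41490/(-1411/10695) + 21548/1775 = -41490*(-10695/1411) + 21548/1775 = 443735550/1411 + 21548/1775 = 787661005478/2504525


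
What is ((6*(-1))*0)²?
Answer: 0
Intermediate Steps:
((6*(-1))*0)² = (-6*0)² = 0² = 0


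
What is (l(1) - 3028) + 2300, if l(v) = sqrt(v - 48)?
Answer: -728 + I*sqrt(47) ≈ -728.0 + 6.8557*I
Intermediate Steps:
l(v) = sqrt(-48 + v)
(l(1) - 3028) + 2300 = (sqrt(-48 + 1) - 3028) + 2300 = (sqrt(-47) - 3028) + 2300 = (I*sqrt(47) - 3028) + 2300 = (-3028 + I*sqrt(47)) + 2300 = -728 + I*sqrt(47)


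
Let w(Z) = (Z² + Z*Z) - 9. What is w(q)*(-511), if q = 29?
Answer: -854903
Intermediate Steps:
w(Z) = -9 + 2*Z² (w(Z) = (Z² + Z²) - 9 = 2*Z² - 9 = -9 + 2*Z²)
w(q)*(-511) = (-9 + 2*29²)*(-511) = (-9 + 2*841)*(-511) = (-9 + 1682)*(-511) = 1673*(-511) = -854903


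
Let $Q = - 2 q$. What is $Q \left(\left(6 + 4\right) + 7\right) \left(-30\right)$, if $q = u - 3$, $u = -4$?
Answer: $-7140$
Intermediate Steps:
$q = -7$ ($q = -4 - 3 = -7$)
$Q = 14$ ($Q = \left(-2\right) \left(-7\right) = 14$)
$Q \left(\left(6 + 4\right) + 7\right) \left(-30\right) = 14 \left(\left(6 + 4\right) + 7\right) \left(-30\right) = 14 \left(10 + 7\right) \left(-30\right) = 14 \cdot 17 \left(-30\right) = 238 \left(-30\right) = -7140$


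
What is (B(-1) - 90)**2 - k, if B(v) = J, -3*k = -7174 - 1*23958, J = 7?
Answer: -10465/3 ≈ -3488.3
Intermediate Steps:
k = 31132/3 (k = -(-7174 - 1*23958)/3 = -(-7174 - 23958)/3 = -1/3*(-31132) = 31132/3 ≈ 10377.)
B(v) = 7
(B(-1) - 90)**2 - k = (7 - 90)**2 - 1*31132/3 = (-83)**2 - 31132/3 = 6889 - 31132/3 = -10465/3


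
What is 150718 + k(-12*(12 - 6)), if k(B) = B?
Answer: 150646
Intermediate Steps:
150718 + k(-12*(12 - 6)) = 150718 - 12*(12 - 6) = 150718 - 12*6 = 150718 - 72 = 150646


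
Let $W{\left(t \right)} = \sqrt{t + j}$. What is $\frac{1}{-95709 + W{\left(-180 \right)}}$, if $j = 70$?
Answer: $- \frac{95709}{9160212791} - \frac{i \sqrt{110}}{9160212791} \approx -1.0448 \cdot 10^{-5} - 1.145 \cdot 10^{-9} i$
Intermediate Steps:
$W{\left(t \right)} = \sqrt{70 + t}$ ($W{\left(t \right)} = \sqrt{t + 70} = \sqrt{70 + t}$)
$\frac{1}{-95709 + W{\left(-180 \right)}} = \frac{1}{-95709 + \sqrt{70 - 180}} = \frac{1}{-95709 + \sqrt{-110}} = \frac{1}{-95709 + i \sqrt{110}}$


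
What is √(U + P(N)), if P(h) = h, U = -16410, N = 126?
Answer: 2*I*√4071 ≈ 127.61*I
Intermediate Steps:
√(U + P(N)) = √(-16410 + 126) = √(-16284) = 2*I*√4071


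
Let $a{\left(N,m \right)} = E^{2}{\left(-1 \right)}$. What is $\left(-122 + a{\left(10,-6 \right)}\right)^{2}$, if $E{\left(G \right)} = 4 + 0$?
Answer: $11236$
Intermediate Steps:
$E{\left(G \right)} = 4$
$a{\left(N,m \right)} = 16$ ($a{\left(N,m \right)} = 4^{2} = 16$)
$\left(-122 + a{\left(10,-6 \right)}\right)^{2} = \left(-122 + 16\right)^{2} = \left(-106\right)^{2} = 11236$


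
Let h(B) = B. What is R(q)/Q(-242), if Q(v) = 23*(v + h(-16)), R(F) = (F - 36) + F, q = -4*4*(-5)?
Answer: -62/2967 ≈ -0.020897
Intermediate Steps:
q = 80 (q = -16*(-5) = 80)
R(F) = -36 + 2*F (R(F) = (-36 + F) + F = -36 + 2*F)
Q(v) = -368 + 23*v (Q(v) = 23*(v - 16) = 23*(-16 + v) = -368 + 23*v)
R(q)/Q(-242) = (-36 + 2*80)/(-368 + 23*(-242)) = (-36 + 160)/(-368 - 5566) = 124/(-5934) = 124*(-1/5934) = -62/2967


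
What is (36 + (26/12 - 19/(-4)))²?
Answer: 265225/144 ≈ 1841.8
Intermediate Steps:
(36 + (26/12 - 19/(-4)))² = (36 + (26*(1/12) - 19*(-¼)))² = (36 + (13/6 + 19/4))² = (36 + 83/12)² = (515/12)² = 265225/144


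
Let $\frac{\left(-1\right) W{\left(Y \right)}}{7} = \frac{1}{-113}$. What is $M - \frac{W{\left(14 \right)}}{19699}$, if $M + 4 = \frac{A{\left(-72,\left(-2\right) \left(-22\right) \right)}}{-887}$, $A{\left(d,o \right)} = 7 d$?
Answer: $- \frac{6775910637}{1974450469} \approx -3.4318$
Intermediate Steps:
$W{\left(Y \right)} = \frac{7}{113}$ ($W{\left(Y \right)} = - \frac{7}{-113} = \left(-7\right) \left(- \frac{1}{113}\right) = \frac{7}{113}$)
$M = - \frac{3044}{887}$ ($M = -4 + \frac{7 \left(-72\right)}{-887} = -4 - - \frac{504}{887} = -4 + \frac{504}{887} = - \frac{3044}{887} \approx -3.4318$)
$M - \frac{W{\left(14 \right)}}{19699} = - \frac{3044}{887} - \frac{7}{113 \cdot 19699} = - \frac{3044}{887} - \frac{7}{113} \cdot \frac{1}{19699} = - \frac{3044}{887} - \frac{7}{2225987} = - \frac{6775910637}{1974450469}$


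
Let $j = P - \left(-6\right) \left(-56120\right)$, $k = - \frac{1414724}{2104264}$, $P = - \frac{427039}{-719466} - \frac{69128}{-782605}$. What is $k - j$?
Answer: $\frac{24934479230726741554058}{74051376546162345} \approx 3.3672 \cdot 10^{5}$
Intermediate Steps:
$P = \frac{383938102243}{563057688930}$ ($P = \left(-427039\right) \left(- \frac{1}{719466}\right) - - \frac{69128}{782605} = \frac{427039}{719466} + \frac{69128}{782605} = \frac{383938102243}{563057688930} \approx 0.68188$)
$k = - \frac{353681}{526066}$ ($k = \left(-1414724\right) \frac{1}{2104264} = - \frac{353681}{526066} \approx -0.67231$)
$j = - \frac{189592401078407357}{563057688930}$ ($j = \frac{383938102243}{563057688930} - \left(-6\right) \left(-56120\right) = \frac{383938102243}{563057688930} - 336720 = - \frac{189592401078407357}{563057688930} \approx -3.3672 \cdot 10^{5}$)
$k - j = - \frac{353681}{526066} - - \frac{189592401078407357}{563057688930} = - \frac{353681}{526066} + \frac{189592401078407357}{563057688930} = \frac{24934479230726741554058}{74051376546162345}$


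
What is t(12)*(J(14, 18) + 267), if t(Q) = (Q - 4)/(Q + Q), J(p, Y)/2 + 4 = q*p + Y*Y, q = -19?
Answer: 125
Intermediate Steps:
J(p, Y) = -8 - 38*p + 2*Y**2 (J(p, Y) = -8 + 2*(-19*p + Y*Y) = -8 + 2*(-19*p + Y**2) = -8 + 2*(Y**2 - 19*p) = -8 + (-38*p + 2*Y**2) = -8 - 38*p + 2*Y**2)
t(Q) = (-4 + Q)/(2*Q) (t(Q) = (-4 + Q)/((2*Q)) = (-4 + Q)*(1/(2*Q)) = (-4 + Q)/(2*Q))
t(12)*(J(14, 18) + 267) = ((1/2)*(-4 + 12)/12)*((-8 - 38*14 + 2*18**2) + 267) = ((1/2)*(1/12)*8)*((-8 - 532 + 2*324) + 267) = ((-8 - 532 + 648) + 267)/3 = (108 + 267)/3 = (1/3)*375 = 125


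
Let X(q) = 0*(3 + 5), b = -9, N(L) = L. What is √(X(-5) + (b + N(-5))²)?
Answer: 14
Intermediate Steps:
X(q) = 0 (X(q) = 0*8 = 0)
√(X(-5) + (b + N(-5))²) = √(0 + (-9 - 5)²) = √(0 + (-14)²) = √(0 + 196) = √196 = 14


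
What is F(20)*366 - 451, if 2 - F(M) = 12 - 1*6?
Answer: -1915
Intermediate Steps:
F(M) = -4 (F(M) = 2 - (12 - 1*6) = 2 - (12 - 6) = 2 - 1*6 = 2 - 6 = -4)
F(20)*366 - 451 = -4*366 - 451 = -1464 - 451 = -1915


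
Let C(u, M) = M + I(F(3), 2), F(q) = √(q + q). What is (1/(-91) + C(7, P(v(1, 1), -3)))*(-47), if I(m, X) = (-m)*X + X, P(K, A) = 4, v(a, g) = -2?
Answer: -25615/91 + 94*√6 ≈ -51.232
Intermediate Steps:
F(q) = √2*√q (F(q) = √(2*q) = √2*√q)
I(m, X) = X - X*m (I(m, X) = -X*m + X = X - X*m)
C(u, M) = 2 + M - 2*√6 (C(u, M) = M + 2*(1 - √2*√3) = M + 2*(1 - √6) = M + (2 - 2*√6) = 2 + M - 2*√6)
(1/(-91) + C(7, P(v(1, 1), -3)))*(-47) = (1/(-91) + (2 + 4 - 2*√6))*(-47) = (-1/91 + (6 - 2*√6))*(-47) = (545/91 - 2*√6)*(-47) = -25615/91 + 94*√6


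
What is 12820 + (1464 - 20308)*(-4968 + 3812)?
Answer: 21796484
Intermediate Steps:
12820 + (1464 - 20308)*(-4968 + 3812) = 12820 - 18844*(-1156) = 12820 + 21783664 = 21796484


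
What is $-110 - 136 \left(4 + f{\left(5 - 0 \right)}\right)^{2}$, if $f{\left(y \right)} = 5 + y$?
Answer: $-26766$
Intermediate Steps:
$-110 - 136 \left(4 + f{\left(5 - 0 \right)}\right)^{2} = -110 - 136 \left(4 + \left(5 + \left(5 - 0\right)\right)\right)^{2} = -110 - 136 \left(4 + \left(5 + \left(5 + 0\right)\right)\right)^{2} = -110 - 136 \left(4 + \left(5 + 5\right)\right)^{2} = -110 - 136 \left(4 + 10\right)^{2} = -110 - 136 \cdot 14^{2} = -110 - 26656 = -26766$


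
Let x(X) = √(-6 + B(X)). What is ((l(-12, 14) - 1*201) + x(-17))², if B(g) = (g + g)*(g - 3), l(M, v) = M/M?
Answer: (200 - √674)² ≈ 30289.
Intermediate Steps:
l(M, v) = 1
B(g) = 2*g*(-3 + g) (B(g) = (2*g)*(-3 + g) = 2*g*(-3 + g))
x(X) = √(-6 + 2*X*(-3 + X))
((l(-12, 14) - 1*201) + x(-17))² = ((1 - 1*201) + √2*√(-3 - 17*(-3 - 17)))² = ((1 - 201) + √2*√(-3 - 17*(-20)))² = (-200 + √2*√(-3 + 340))² = (-200 + √2*√337)² = (-200 + √674)²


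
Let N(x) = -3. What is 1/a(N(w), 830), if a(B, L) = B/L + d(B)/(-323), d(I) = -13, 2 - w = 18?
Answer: 268090/9821 ≈ 27.298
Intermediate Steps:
w = -16 (w = 2 - 1*18 = 2 - 18 = -16)
a(B, L) = 13/323 + B/L (a(B, L) = B/L - 13/(-323) = B/L - 13*(-1/323) = B/L + 13/323 = 13/323 + B/L)
1/a(N(w), 830) = 1/(13/323 - 3/830) = 1/(9821/268090) = 268090/9821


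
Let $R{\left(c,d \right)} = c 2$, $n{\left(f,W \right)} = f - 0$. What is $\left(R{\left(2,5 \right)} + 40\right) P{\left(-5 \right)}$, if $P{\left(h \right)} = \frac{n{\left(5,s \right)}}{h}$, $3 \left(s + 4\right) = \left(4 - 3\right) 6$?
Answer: $-44$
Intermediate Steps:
$s = -2$ ($s = -4 + \frac{\left(4 - 3\right) 6}{3} = -4 + \frac{1 \cdot 6}{3} = -4 + \frac{1}{3} \cdot 6 = -4 + 2 = -2$)
$n{\left(f,W \right)} = f$ ($n{\left(f,W \right)} = f + 0 = f$)
$R{\left(c,d \right)} = 2 c$
$P{\left(h \right)} = \frac{5}{h}$
$\left(R{\left(2,5 \right)} + 40\right) P{\left(-5 \right)} = \left(2 \cdot 2 + 40\right) \frac{5}{-5} = \left(4 + 40\right) 5 \left(- \frac{1}{5}\right) = 44 \left(-1\right) = -44$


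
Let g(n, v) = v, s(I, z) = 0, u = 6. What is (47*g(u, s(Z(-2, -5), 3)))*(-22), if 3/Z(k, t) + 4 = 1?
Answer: 0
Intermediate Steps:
Z(k, t) = -1 (Z(k, t) = 3/(-4 + 1) = 3/(-3) = 3*(-⅓) = -1)
(47*g(u, s(Z(-2, -5), 3)))*(-22) = (47*0)*(-22) = 0*(-22) = 0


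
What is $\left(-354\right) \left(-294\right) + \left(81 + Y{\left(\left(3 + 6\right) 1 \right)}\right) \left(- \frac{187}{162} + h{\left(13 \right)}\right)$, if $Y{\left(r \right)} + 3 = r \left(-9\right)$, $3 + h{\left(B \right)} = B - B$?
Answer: $\frac{5620777}{54} \approx 1.0409 \cdot 10^{5}$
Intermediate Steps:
$h{\left(B \right)} = -3$ ($h{\left(B \right)} = -3 + \left(B - B\right) = -3 + 0 = -3$)
$Y{\left(r \right)} = -3 - 9 r$ ($Y{\left(r \right)} = -3 + r \left(-9\right) = -3 - 9 r$)
$\left(-354\right) \left(-294\right) + \left(81 + Y{\left(\left(3 + 6\right) 1 \right)}\right) \left(- \frac{187}{162} + h{\left(13 \right)}\right) = \left(-354\right) \left(-294\right) + \left(81 - \left(3 + 9 \left(3 + 6\right) 1\right)\right) \left(- \frac{187}{162} - 3\right) = 104076 + \left(81 - \left(3 + 9 \cdot 9 \cdot 1\right)\right) \left(\left(-187\right) \frac{1}{162} - 3\right) = 104076 + \left(81 - 84\right) \left(- \frac{187}{162} - 3\right) = 104076 + \left(81 - 84\right) \left(- \frac{673}{162}\right) = 104076 - - \frac{673}{54} = 104076 + \frac{673}{54} = \frac{5620777}{54}$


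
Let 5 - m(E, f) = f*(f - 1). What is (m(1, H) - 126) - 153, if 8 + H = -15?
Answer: -826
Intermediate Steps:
H = -23 (H = -8 - 15 = -23)
m(E, f) = 5 - f*(-1 + f) (m(E, f) = 5 - f*(f - 1) = 5 - f*(-1 + f))
(m(1, H) - 126) - 153 = ((5 - 23 - 1*(-23)**2) - 126) - 153 = ((5 - 23 - 1*529) - 126) - 153 = ((5 - 23 - 529) - 126) - 153 = (-547 - 126) - 153 = -673 - 153 = -826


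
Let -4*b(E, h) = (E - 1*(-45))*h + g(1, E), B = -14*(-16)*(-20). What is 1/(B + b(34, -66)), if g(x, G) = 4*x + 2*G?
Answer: -2/6389 ≈ -0.00031304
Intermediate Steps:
g(x, G) = 2*G + 4*x
B = -4480 (B = 224*(-20) = -4480)
b(E, h) = -1 - E/2 - h*(45 + E)/4 (b(E, h) = -((E - 1*(-45))*h + (2*E + 4*1))/4 = -((E + 45)*h + (2*E + 4))/4 = -((45 + E)*h + (4 + 2*E))/4 = -(h*(45 + E) + (4 + 2*E))/4 = -(4 + 2*E + h*(45 + E))/4 = -1 - E/2 - h*(45 + E)/4)
1/(B + b(34, -66)) = 1/(-4480 + (-1 - 45/4*(-66) - ½*34 - ¼*34*(-66))) = 1/(-4480 + (-1 + 1485/2 - 17 + 561)) = 1/(-4480 + 2571/2) = 1/(-6389/2) = -2/6389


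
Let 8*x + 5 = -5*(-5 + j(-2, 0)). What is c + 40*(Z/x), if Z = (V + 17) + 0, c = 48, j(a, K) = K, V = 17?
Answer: 592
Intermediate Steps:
Z = 34 (Z = (17 + 17) + 0 = 34 + 0 = 34)
x = 5/2 (x = -5/8 + (-5*(-5 + 0))/8 = -5/8 + (-5*(-5))/8 = -5/8 + (⅛)*25 = -5/8 + 25/8 = 5/2 ≈ 2.5000)
c + 40*(Z/x) = 48 + 40*(34/(5/2)) = 48 + 40*(34*(⅖)) = 48 + 40*(68/5) = 48 + 544 = 592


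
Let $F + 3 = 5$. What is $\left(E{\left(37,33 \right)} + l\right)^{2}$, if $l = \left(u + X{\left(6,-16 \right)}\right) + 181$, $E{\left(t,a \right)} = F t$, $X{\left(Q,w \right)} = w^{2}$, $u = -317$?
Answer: $37636$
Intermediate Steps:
$F = 2$ ($F = -3 + 5 = 2$)
$E{\left(t,a \right)} = 2 t$
$l = 120$ ($l = \left(-317 + \left(-16\right)^{2}\right) + 181 = \left(-317 + 256\right) + 181 = -61 + 181 = 120$)
$\left(E{\left(37,33 \right)} + l\right)^{2} = \left(2 \cdot 37 + 120\right)^{2} = \left(74 + 120\right)^{2} = 194^{2} = 37636$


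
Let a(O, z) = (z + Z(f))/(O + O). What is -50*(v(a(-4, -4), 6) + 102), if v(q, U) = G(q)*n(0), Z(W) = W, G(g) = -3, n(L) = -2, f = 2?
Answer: -5400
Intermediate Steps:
a(O, z) = (2 + z)/(2*O) (a(O, z) = (z + 2)/(O + O) = (2 + z)/((2*O)) = (2 + z)*(1/(2*O)) = (2 + z)/(2*O))
v(q, U) = 6 (v(q, U) = -3*(-2) = 6)
-50*(v(a(-4, -4), 6) + 102) = -50*(6 + 102) = -50*108 = -5400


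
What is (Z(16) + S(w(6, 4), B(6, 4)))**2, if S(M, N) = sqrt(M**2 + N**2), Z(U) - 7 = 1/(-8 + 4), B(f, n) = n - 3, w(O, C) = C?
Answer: 1001/16 + 27*sqrt(17)/2 ≈ 118.22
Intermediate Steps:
B(f, n) = -3 + n
Z(U) = 27/4 (Z(U) = 7 + 1/(-8 + 4) = 7 + 1/(-4) = 7 - 1/4 = 27/4)
(Z(16) + S(w(6, 4), B(6, 4)))**2 = (27/4 + sqrt(4**2 + (-3 + 4)**2))**2 = (27/4 + sqrt(16 + 1**2))**2 = (27/4 + sqrt(16 + 1))**2 = (27/4 + sqrt(17))**2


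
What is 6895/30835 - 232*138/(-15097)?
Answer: 31180205/13300457 ≈ 2.3443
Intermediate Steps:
6895/30835 - 232*138/(-15097) = 6895*(1/30835) - 32016*(-1/15097) = 197/881 + 32016/15097 = 31180205/13300457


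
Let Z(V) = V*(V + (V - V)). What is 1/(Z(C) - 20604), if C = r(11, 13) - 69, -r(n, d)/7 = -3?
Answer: -1/18300 ≈ -5.4645e-5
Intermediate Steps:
r(n, d) = 21 (r(n, d) = -7*(-3) = 21)
C = -48 (C = 21 - 69 = -48)
Z(V) = V² (Z(V) = V*(V + 0) = V*V = V²)
1/(Z(C) - 20604) = 1/((-48)² - 20604) = 1/(2304 - 20604) = 1/(-18300) = -1/18300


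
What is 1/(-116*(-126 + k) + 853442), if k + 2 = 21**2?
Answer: 1/817134 ≈ 1.2238e-6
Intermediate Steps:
k = 439 (k = -2 + 21**2 = -2 + 441 = 439)
1/(-116*(-126 + k) + 853442) = 1/(-116*(-126 + 439) + 853442) = 1/(-116*313 + 853442) = 1/(-36308 + 853442) = 1/817134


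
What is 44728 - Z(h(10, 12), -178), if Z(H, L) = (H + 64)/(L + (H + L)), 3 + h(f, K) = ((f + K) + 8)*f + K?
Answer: 2102589/47 ≈ 44736.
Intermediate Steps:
h(f, K) = -3 + K + f*(8 + K + f) (h(f, K) = -3 + (((f + K) + 8)*f + K) = -3 + (((K + f) + 8)*f + K) = -3 + ((8 + K + f)*f + K) = -3 + (f*(8 + K + f) + K) = -3 + (K + f*(8 + K + f)) = -3 + K + f*(8 + K + f))
Z(H, L) = (64 + H)/(H + 2*L)
44728 - Z(h(10, 12), -178) = 44728 - (64 + (-3 + 12 + 10² + 8*10 + 12*10))/((-3 + 12 + 10² + 8*10 + 12*10) + 2*(-178)) = 44728 - (64 + (-3 + 12 + 100 + 80 + 120))/((-3 + 12 + 100 + 80 + 120) - 356) = 44728 - (64 + 309)/(309 - 356) = 44728 - 373/(-47) = 44728 - (-1)*373/47 = 44728 - 1*(-373/47) = 44728 + 373/47 = 2102589/47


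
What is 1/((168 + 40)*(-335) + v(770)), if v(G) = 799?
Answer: -1/68881 ≈ -1.4518e-5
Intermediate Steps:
1/((168 + 40)*(-335) + v(770)) = 1/((168 + 40)*(-335) + 799) = 1/(208*(-335) + 799) = 1/(-69680 + 799) = 1/(-68881) = -1/68881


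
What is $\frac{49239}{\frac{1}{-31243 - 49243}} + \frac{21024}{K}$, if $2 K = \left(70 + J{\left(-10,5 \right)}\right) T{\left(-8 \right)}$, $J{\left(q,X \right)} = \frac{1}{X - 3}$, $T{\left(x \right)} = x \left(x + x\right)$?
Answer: $- \frac{186263357019}{47} \approx -3.9631 \cdot 10^{9}$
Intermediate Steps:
$T{\left(x \right)} = 2 x^{2}$ ($T{\left(x \right)} = x 2 x = 2 x^{2}$)
$J{\left(q,X \right)} = \frac{1}{-3 + X}$
$K = 4512$ ($K = \frac{\left(70 + \frac{1}{-3 + 5}\right) 2 \left(-8\right)^{2}}{2} = \frac{\left(70 + \frac{1}{2}\right) 2 \cdot 64}{2} = \frac{\left(70 + \frac{1}{2}\right) 128}{2} = \frac{\frac{141}{2} \cdot 128}{2} = \frac{1}{2} \cdot 9024 = 4512$)
$\frac{49239}{\frac{1}{-31243 - 49243}} + \frac{21024}{K} = \frac{49239}{\frac{1}{-31243 - 49243}} + \frac{21024}{4512} = \frac{49239}{\frac{1}{-80486}} + 21024 \cdot \frac{1}{4512} = \frac{49239}{- \frac{1}{80486}} + \frac{219}{47} = 49239 \left(-80486\right) + \frac{219}{47} = -3963050154 + \frac{219}{47} = - \frac{186263357019}{47}$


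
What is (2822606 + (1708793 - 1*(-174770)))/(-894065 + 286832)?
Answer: -1568723/202411 ≈ -7.7502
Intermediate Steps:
(2822606 + (1708793 - 1*(-174770)))/(-894065 + 286832) = (2822606 + (1708793 + 174770))/(-607233) = (2822606 + 1883563)*(-1/607233) = 4706169*(-1/607233) = -1568723/202411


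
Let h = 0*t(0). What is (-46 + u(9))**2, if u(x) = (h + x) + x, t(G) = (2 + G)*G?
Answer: 784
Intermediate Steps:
t(G) = G*(2 + G)
h = 0 (h = 0*(0*(2 + 0)) = 0*(0*2) = 0*0 = 0)
u(x) = 2*x (u(x) = (0 + x) + x = x + x = 2*x)
(-46 + u(9))**2 = (-46 + 2*9)**2 = (-46 + 18)**2 = (-28)**2 = 784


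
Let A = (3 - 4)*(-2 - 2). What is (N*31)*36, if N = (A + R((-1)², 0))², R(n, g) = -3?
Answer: 1116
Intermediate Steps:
A = 4 (A = -1*(-4) = 4)
N = 1 (N = (4 - 3)² = 1² = 1)
(N*31)*36 = (1*31)*36 = 31*36 = 1116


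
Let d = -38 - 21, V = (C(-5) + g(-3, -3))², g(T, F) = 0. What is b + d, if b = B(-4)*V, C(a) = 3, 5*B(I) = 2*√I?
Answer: -59 + 36*I/5 ≈ -59.0 + 7.2*I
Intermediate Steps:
B(I) = 2*√I/5 (B(I) = (2*√I)/5 = 2*√I/5)
V = 9 (V = (3 + 0)² = 3² = 9)
b = 36*I/5 (b = (2*√(-4)/5)*9 = (2*(2*I)/5)*9 = (4*I/5)*9 = 36*I/5 ≈ 7.2*I)
d = -59
b + d = 36*I/5 - 59 = -59 + 36*I/5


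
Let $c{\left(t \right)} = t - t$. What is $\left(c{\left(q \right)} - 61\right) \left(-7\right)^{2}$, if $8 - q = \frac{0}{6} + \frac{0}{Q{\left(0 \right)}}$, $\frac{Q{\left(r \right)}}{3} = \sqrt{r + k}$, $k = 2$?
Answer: $-2989$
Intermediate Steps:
$Q{\left(r \right)} = 3 \sqrt{2 + r}$ ($Q{\left(r \right)} = 3 \sqrt{r + 2} = 3 \sqrt{2 + r}$)
$q = 8$ ($q = 8 - \left(\frac{0}{6} + \frac{0}{3 \sqrt{2 + 0}}\right) = 8 - \left(0 \cdot \frac{1}{6} + \frac{0}{3 \sqrt{2}}\right) = 8 - \left(0 + 0 \frac{\sqrt{2}}{6}\right) = 8 - \left(0 + 0\right) = 8 - 0 = 8 + 0 = 8$)
$c{\left(t \right)} = 0$
$\left(c{\left(q \right)} - 61\right) \left(-7\right)^{2} = \left(0 - 61\right) \left(-7\right)^{2} = \left(-61\right) 49 = -2989$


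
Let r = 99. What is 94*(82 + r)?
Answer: 17014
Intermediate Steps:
94*(82 + r) = 94*(82 + 99) = 94*181 = 17014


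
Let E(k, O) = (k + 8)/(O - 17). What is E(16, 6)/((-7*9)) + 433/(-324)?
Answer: -32477/24948 ≈ -1.3018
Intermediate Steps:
E(k, O) = (8 + k)/(-17 + O)
E(16, 6)/((-7*9)) + 433/(-324) = ((8 + 16)/(-17 + 6))/((-7*9)) + 433/(-324) = (24/(-11))/(-63) + 433*(-1/324) = -1/11*24*(-1/63) - 433/324 = -24/11*(-1/63) - 433/324 = 8/231 - 433/324 = -32477/24948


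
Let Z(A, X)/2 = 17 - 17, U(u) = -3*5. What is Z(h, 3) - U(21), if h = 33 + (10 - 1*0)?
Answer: 15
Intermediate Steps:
U(u) = -15
h = 43 (h = 33 + (10 + 0) = 33 + 10 = 43)
Z(A, X) = 0 (Z(A, X) = 2*(17 - 17) = 2*0 = 0)
Z(h, 3) - U(21) = 0 - 1*(-15) = 0 + 15 = 15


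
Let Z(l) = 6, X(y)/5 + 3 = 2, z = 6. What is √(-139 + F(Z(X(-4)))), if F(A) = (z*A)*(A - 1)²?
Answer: √761 ≈ 27.586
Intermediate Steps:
X(y) = -5 (X(y) = -15 + 5*2 = -15 + 10 = -5)
F(A) = 6*A*(-1 + A)² (F(A) = (6*A)*(A - 1)² = (6*A)*(-1 + A)² = 6*A*(-1 + A)²)
√(-139 + F(Z(X(-4)))) = √(-139 + 6*6*(-1 + 6)²) = √(-139 + 6*6*5²) = √(-139 + 6*6*25) = √(-139 + 900) = √761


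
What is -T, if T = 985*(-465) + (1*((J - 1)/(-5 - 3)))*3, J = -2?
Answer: 3664191/8 ≈ 4.5802e+5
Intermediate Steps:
T = -3664191/8 (T = 985*(-465) + (1*((-2 - 1)/(-5 - 3)))*3 = -458025 + (1*(-3/(-8)))*3 = -458025 + (1*(-3*(-⅛)))*3 = -458025 + (1*(3/8))*3 = -458025 + (3/8)*3 = -458025 + 9/8 = -3664191/8 ≈ -4.5802e+5)
-T = -1*(-3664191/8) = 3664191/8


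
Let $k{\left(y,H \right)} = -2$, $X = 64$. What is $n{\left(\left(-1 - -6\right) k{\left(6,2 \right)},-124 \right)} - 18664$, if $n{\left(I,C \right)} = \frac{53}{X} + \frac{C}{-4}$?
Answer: $- \frac{1192459}{64} \approx -18632.0$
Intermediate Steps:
$n{\left(I,C \right)} = \frac{53}{64} - \frac{C}{4}$ ($n{\left(I,C \right)} = \frac{53}{64} + \frac{C}{-4} = 53 \cdot \frac{1}{64} + C \left(- \frac{1}{4}\right) = \frac{53}{64} - \frac{C}{4}$)
$n{\left(\left(-1 - -6\right) k{\left(6,2 \right)},-124 \right)} - 18664 = \left(\frac{53}{64} - -31\right) - 18664 = \left(\frac{53}{64} + 31\right) - 18664 = \frac{2037}{64} - 18664 = - \frac{1192459}{64}$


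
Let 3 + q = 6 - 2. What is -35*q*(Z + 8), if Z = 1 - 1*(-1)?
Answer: -350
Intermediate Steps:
Z = 2 (Z = 1 + 1 = 2)
q = 1 (q = -3 + (6 - 2) = -3 + 4 = 1)
-35*q*(Z + 8) = -35*(2 + 8) = -35*10 = -350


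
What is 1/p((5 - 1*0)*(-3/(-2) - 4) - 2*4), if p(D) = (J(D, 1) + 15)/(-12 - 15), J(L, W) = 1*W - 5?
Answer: -27/11 ≈ -2.4545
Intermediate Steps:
J(L, W) = -5 + W (J(L, W) = W - 5 = -5 + W)
p(D) = -11/27 (p(D) = ((-5 + 1) + 15)/(-12 - 15) = (-4 + 15)/(-27) = 11*(-1/27) = -11/27)
1/p((5 - 1*0)*(-3/(-2) - 4) - 2*4) = 1/(-11/27) = -27/11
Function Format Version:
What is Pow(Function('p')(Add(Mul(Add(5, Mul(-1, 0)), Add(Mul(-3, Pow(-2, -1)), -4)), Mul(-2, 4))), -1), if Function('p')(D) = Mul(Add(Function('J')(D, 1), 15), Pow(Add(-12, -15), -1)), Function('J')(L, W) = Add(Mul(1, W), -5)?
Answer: Rational(-27, 11) ≈ -2.4545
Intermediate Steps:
Function('J')(L, W) = Add(-5, W) (Function('J')(L, W) = Add(W, -5) = Add(-5, W))
Function('p')(D) = Rational(-11, 27) (Function('p')(D) = Mul(Add(Add(-5, 1), 15), Pow(Add(-12, -15), -1)) = Mul(Add(-4, 15), Pow(-27, -1)) = Mul(11, Rational(-1, 27)) = Rational(-11, 27))
Pow(Function('p')(Add(Mul(Add(5, Mul(-1, 0)), Add(Mul(-3, Pow(-2, -1)), -4)), Mul(-2, 4))), -1) = Pow(Rational(-11, 27), -1) = Rational(-27, 11)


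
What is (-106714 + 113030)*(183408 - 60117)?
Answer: 778705956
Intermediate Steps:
(-106714 + 113030)*(183408 - 60117) = 6316*123291 = 778705956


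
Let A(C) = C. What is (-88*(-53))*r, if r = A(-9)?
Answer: -41976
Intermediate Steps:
r = -9
(-88*(-53))*r = -88*(-53)*(-9) = 4664*(-9) = -41976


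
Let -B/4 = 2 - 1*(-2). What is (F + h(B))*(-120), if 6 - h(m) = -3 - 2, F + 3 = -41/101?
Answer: -92040/101 ≈ -911.29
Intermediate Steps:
B = -16 (B = -4*(2 - 1*(-2)) = -4*(2 + 2) = -4*4 = -16)
F = -344/101 (F = -3 - 41/101 = -344/101 ≈ -3.4059)
h(m) = 11 (h(m) = 6 - (-3 - 2) = 6 - 1*(-5) = 6 + 5 = 11)
(F + h(B))*(-120) = (-344/101 + 11)*(-120) = (767/101)*(-120) = -92040/101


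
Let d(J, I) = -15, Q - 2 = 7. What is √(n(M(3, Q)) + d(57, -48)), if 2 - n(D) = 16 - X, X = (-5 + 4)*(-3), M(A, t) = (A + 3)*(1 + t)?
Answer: I*√26 ≈ 5.099*I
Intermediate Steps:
Q = 9 (Q = 2 + 7 = 9)
M(A, t) = (1 + t)*(3 + A) (M(A, t) = (3 + A)*(1 + t) = (1 + t)*(3 + A))
X = 3 (X = -1*(-3) = 3)
n(D) = -11 (n(D) = 2 - (16 - 1*3) = 2 - (16 - 3) = 2 - 1*13 = 2 - 13 = -11)
√(n(M(3, Q)) + d(57, -48)) = √(-11 - 15) = √(-26) = I*√26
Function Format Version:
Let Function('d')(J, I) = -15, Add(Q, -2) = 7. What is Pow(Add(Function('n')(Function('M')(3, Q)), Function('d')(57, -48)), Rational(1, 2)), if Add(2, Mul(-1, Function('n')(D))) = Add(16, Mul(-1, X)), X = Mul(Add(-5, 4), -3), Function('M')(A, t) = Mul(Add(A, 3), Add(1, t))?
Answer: Mul(I, Pow(26, Rational(1, 2))) ≈ Mul(5.0990, I)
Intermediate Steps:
Q = 9 (Q = Add(2, 7) = 9)
Function('M')(A, t) = Mul(Add(1, t), Add(3, A)) (Function('M')(A, t) = Mul(Add(3, A), Add(1, t)) = Mul(Add(1, t), Add(3, A)))
X = 3 (X = Mul(-1, -3) = 3)
Function('n')(D) = -11 (Function('n')(D) = Add(2, Mul(-1, Add(16, Mul(-1, 3)))) = Add(2, Mul(-1, Add(16, -3))) = Add(2, Mul(-1, 13)) = Add(2, -13) = -11)
Pow(Add(Function('n')(Function('M')(3, Q)), Function('d')(57, -48)), Rational(1, 2)) = Pow(Add(-11, -15), Rational(1, 2)) = Pow(-26, Rational(1, 2)) = Mul(I, Pow(26, Rational(1, 2)))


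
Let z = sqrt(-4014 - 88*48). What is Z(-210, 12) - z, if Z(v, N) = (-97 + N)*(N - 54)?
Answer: 3570 - I*sqrt(8238) ≈ 3570.0 - 90.763*I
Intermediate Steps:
Z(v, N) = (-97 + N)*(-54 + N)
z = I*sqrt(8238) (z = sqrt(-4014 - 4224) = sqrt(-8238) = I*sqrt(8238) ≈ 90.763*I)
Z(-210, 12) - z = (5238 + 12**2 - 151*12) - I*sqrt(8238) = (5238 + 144 - 1812) - I*sqrt(8238) = 3570 - I*sqrt(8238)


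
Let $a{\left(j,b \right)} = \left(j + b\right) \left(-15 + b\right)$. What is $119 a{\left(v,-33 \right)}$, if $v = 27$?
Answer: $34272$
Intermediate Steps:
$a{\left(j,b \right)} = \left(-15 + b\right) \left(b + j\right)$ ($a{\left(j,b \right)} = \left(b + j\right) \left(-15 + b\right) = \left(-15 + b\right) \left(b + j\right)$)
$119 a{\left(v,-33 \right)} = 119 \left(\left(-33\right)^{2} - -495 - 405 - 891\right) = 119 \left(1089 + 495 - 405 - 891\right) = 119 \cdot 288 = 34272$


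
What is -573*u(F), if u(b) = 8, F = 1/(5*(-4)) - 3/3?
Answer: -4584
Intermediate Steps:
F = -21/20 (F = (⅕)*(-¼) - 3*⅓ = -1/20 - 1 = -21/20 ≈ -1.0500)
-573*u(F) = -573*8 = -4584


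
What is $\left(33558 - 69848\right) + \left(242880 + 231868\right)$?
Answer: $438458$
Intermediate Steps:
$\left(33558 - 69848\right) + \left(242880 + 231868\right) = -36290 + 474748 = 438458$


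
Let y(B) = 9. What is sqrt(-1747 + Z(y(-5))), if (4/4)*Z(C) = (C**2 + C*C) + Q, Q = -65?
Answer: 5*I*sqrt(66) ≈ 40.62*I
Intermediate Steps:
Z(C) = -65 + 2*C**2 (Z(C) = (C**2 + C*C) - 65 = (C**2 + C**2) - 65 = 2*C**2 - 65 = -65 + 2*C**2)
sqrt(-1747 + Z(y(-5))) = sqrt(-1747 + (-65 + 2*9**2)) = sqrt(-1747 + (-65 + 2*81)) = sqrt(-1747 + (-65 + 162)) = sqrt(-1747 + 97) = sqrt(-1650) = 5*I*sqrt(66)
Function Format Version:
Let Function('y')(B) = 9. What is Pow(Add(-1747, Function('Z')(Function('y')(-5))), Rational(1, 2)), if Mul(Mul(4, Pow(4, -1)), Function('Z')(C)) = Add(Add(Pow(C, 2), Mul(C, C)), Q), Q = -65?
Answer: Mul(5, I, Pow(66, Rational(1, 2))) ≈ Mul(40.620, I)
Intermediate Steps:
Function('Z')(C) = Add(-65, Mul(2, Pow(C, 2))) (Function('Z')(C) = Add(Add(Pow(C, 2), Mul(C, C)), -65) = Add(Add(Pow(C, 2), Pow(C, 2)), -65) = Add(Mul(2, Pow(C, 2)), -65) = Add(-65, Mul(2, Pow(C, 2))))
Pow(Add(-1747, Function('Z')(Function('y')(-5))), Rational(1, 2)) = Pow(Add(-1747, Add(-65, Mul(2, Pow(9, 2)))), Rational(1, 2)) = Pow(Add(-1747, Add(-65, Mul(2, 81))), Rational(1, 2)) = Pow(Add(-1747, Add(-65, 162)), Rational(1, 2)) = Pow(Add(-1747, 97), Rational(1, 2)) = Pow(-1650, Rational(1, 2)) = Mul(5, I, Pow(66, Rational(1, 2)))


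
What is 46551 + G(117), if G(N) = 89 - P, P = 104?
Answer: 46536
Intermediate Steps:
G(N) = -15 (G(N) = 89 - 1*104 = 89 - 104 = -15)
46551 + G(117) = 46551 - 15 = 46536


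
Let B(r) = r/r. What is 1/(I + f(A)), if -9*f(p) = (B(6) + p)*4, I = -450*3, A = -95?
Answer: -9/11774 ≈ -0.00076440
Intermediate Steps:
I = -1350
B(r) = 1
f(p) = -4/9 - 4*p/9 (f(p) = -(1 + p)*4/9 = -(4 + 4*p)/9 = -4/9 - 4*p/9)
1/(I + f(A)) = 1/(-1350 + (-4/9 - 4/9*(-95))) = 1/(-1350 + (-4/9 + 380/9)) = 1/(-1350 + 376/9) = 1/(-11774/9) = -9/11774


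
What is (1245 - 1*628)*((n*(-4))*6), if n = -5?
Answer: 74040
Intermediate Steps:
(1245 - 1*628)*((n*(-4))*6) = (1245 - 1*628)*(-5*(-4)*6) = (1245 - 628)*(20*6) = 617*120 = 74040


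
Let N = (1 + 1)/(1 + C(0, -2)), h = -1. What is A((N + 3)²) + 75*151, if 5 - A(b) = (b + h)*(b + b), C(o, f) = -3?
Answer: 11306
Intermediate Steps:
N = -1 (N = (1 + 1)/(1 - 3) = 2/(-2) = 2*(-½) = -1)
A(b) = 5 - 2*b*(-1 + b) (A(b) = 5 - (b - 1)*(b + b) = 5 - (-1 + b)*2*b = 5 - 2*b*(-1 + b))
A((N + 3)²) + 75*151 = (5 - 2*(-1 + 3)⁴ + 2*(-1 + 3)²) + 75*151 = (5 - 2*(2²)² + 2*2²) + 11325 = (5 - 2*4² + 2*4) + 11325 = (5 - 2*16 + 8) + 11325 = (5 - 32 + 8) + 11325 = -19 + 11325 = 11306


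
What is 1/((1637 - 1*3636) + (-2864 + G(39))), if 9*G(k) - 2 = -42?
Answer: -9/43807 ≈ -0.00020545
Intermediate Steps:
G(k) = -40/9 (G(k) = 2/9 + (⅑)*(-42) = 2/9 - 14/3 = -40/9)
1/((1637 - 1*3636) + (-2864 + G(39))) = 1/((1637 - 1*3636) + (-2864 - 40/9)) = 1/((1637 - 3636) - 25816/9) = 1/(-1999 - 25816/9) = 1/(-43807/9) = -9/43807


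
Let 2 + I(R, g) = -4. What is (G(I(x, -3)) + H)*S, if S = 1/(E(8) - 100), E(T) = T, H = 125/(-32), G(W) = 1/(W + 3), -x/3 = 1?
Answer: 407/8832 ≈ 0.046082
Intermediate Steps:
x = -3 (x = -3*1 = -3)
I(R, g) = -6 (I(R, g) = -2 - 4 = -6)
G(W) = 1/(3 + W)
H = -125/32 (H = 125*(-1/32) = -125/32 ≈ -3.9063)
S = -1/92 (S = 1/(8 - 100) = 1/(-92) = -1/92 ≈ -0.010870)
(G(I(x, -3)) + H)*S = (1/(3 - 6) - 125/32)*(-1/92) = (1/(-3) - 125/32)*(-1/92) = (-⅓ - 125/32)*(-1/92) = -407/96*(-1/92) = 407/8832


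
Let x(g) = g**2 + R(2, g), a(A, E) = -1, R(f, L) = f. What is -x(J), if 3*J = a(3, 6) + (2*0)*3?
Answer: -19/9 ≈ -2.1111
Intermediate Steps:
J = -1/3 (J = (-1 + (2*0)*3)/3 = (-1 + 0*3)/3 = (-1 + 0)/3 = (1/3)*(-1) = -1/3 ≈ -0.33333)
x(g) = 2 + g**2 (x(g) = g**2 + 2 = 2 + g**2)
-x(J) = -(2 + (-1/3)**2) = -(2 + 1/9) = -1*19/9 = -19/9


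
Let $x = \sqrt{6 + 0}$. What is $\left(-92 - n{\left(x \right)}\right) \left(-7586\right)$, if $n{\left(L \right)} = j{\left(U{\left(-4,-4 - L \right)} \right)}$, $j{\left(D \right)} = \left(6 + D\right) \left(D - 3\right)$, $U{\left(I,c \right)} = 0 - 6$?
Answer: $697912$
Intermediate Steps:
$U{\left(I,c \right)} = -6$ ($U{\left(I,c \right)} = 0 - 6 = -6$)
$x = \sqrt{6} \approx 2.4495$
$j{\left(D \right)} = \left(-3 + D\right) \left(6 + D\right)$ ($j{\left(D \right)} = \left(6 + D\right) \left(-3 + D\right) = \left(-3 + D\right) \left(6 + D\right)$)
$n{\left(L \right)} = 0$ ($n{\left(L \right)} = -18 + \left(-6\right)^{2} + 3 \left(-6\right) = -18 + 36 - 18 = 0$)
$\left(-92 - n{\left(x \right)}\right) \left(-7586\right) = \left(-92 - 0\right) \left(-7586\right) = \left(-92 + 0\right) \left(-7586\right) = \left(-92\right) \left(-7586\right) = 697912$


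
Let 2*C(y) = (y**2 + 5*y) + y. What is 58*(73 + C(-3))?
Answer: 3973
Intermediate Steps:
C(y) = y**2/2 + 3*y (C(y) = ((y**2 + 5*y) + y)/2 = (y**2 + 6*y)/2 = y**2/2 + 3*y)
58*(73 + C(-3)) = 58*(73 + (1/2)*(-3)*(6 - 3)) = 58*(73 + (1/2)*(-3)*3) = 58*(73 - 9/2) = 58*(137/2) = 3973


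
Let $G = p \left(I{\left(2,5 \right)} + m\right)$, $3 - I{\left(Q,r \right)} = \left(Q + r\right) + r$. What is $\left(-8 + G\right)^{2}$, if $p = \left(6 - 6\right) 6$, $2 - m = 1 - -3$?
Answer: $64$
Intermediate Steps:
$I{\left(Q,r \right)} = 3 - Q - 2 r$ ($I{\left(Q,r \right)} = 3 - \left(\left(Q + r\right) + r\right) = 3 - \left(Q + 2 r\right) = 3 - Q - 2 r$)
$m = -2$ ($m = 2 - \left(1 - -3\right) = 2 - \left(1 + 3\right) = 2 - 4 = -2$)
$p = 0$ ($p = \left(6 - 6\right) 6 = 0 \cdot 6 = 0$)
$G = 0$ ($G = 0 \left(\left(3 - 2 - 10\right) - 2\right) = 0 \left(-9 - 2\right) = 0 \left(-11\right) = 0$)
$\left(-8 + G\right)^{2} = \left(-8 + 0\right)^{2} = \left(-8\right)^{2} = 64$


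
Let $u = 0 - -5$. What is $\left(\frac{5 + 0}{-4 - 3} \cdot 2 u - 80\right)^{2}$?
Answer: $\frac{372100}{49} \approx 7593.9$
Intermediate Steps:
$u = 5$ ($u = 0 + 5 = 5$)
$\left(\frac{5 + 0}{-4 - 3} \cdot 2 u - 80\right)^{2} = \left(\frac{5 + 0}{-4 - 3} \cdot 2 \cdot 5 - 80\right)^{2} = \left(\frac{5}{-7} \cdot 2 \cdot 5 - 80\right)^{2} = \left(5 \left(- \frac{1}{7}\right) 2 \cdot 5 - 80\right)^{2} = \left(\left(- \frac{5}{7}\right) 2 \cdot 5 - 80\right)^{2} = \left(\left(- \frac{10}{7}\right) 5 - 80\right)^{2} = \left(- \frac{50}{7} - 80\right)^{2} = \left(- \frac{610}{7}\right)^{2} = \frac{372100}{49}$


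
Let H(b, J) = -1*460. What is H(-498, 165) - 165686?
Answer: -166146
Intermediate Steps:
H(b, J) = -460
H(-498, 165) - 165686 = -460 - 165686 = -166146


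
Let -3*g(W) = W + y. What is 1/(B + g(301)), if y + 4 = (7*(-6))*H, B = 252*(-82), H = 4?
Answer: -1/20707 ≈ -4.8293e-5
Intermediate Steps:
B = -20664
y = -172 (y = -4 + (7*(-6))*4 = -4 - 42*4 = -4 - 168 = -172)
g(W) = 172/3 - W/3 (g(W) = -(W - 172)/3 = -(-172 + W)/3 = 172/3 - W/3)
1/(B + g(301)) = 1/(-20664 + (172/3 - ⅓*301)) = 1/(-20664 + (172/3 - 301/3)) = 1/(-20664 - 43) = 1/(-20707) = -1/20707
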